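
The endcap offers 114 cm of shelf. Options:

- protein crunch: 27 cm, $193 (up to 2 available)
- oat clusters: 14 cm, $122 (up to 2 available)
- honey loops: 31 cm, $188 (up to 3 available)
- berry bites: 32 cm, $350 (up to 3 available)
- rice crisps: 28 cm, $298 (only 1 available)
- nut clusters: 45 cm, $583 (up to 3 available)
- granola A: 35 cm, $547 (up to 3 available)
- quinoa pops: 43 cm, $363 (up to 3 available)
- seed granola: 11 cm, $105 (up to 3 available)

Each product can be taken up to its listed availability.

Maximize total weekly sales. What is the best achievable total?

Density check — granola A 15.63, nut clusters 12.96, berry bites 10.94, rice crisps 10.64 are the best per cm.
The ratio ordering already packs tightly: 3×granola A, 105 cm, 1641.
That's the maximum — no swap from here does better than 1641.

1641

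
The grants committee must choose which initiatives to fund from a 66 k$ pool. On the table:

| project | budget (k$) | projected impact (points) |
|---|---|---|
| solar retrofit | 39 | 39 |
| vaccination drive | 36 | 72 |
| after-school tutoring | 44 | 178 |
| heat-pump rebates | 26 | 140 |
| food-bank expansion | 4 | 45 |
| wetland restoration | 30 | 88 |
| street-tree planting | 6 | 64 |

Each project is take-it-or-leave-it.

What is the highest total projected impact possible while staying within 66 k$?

337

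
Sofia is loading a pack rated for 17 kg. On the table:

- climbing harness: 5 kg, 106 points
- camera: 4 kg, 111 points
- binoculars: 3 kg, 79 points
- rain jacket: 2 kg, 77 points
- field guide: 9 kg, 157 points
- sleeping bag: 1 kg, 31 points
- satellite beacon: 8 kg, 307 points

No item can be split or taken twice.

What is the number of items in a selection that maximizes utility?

4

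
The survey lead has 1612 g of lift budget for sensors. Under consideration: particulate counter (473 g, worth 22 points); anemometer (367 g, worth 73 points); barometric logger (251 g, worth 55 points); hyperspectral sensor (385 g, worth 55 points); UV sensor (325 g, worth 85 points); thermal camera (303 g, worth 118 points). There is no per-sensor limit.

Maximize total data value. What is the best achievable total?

590

Best packing: 5×thermal camera — 1515 g, 590 total.
Every other selection either busts 1612 g or fails to beat 590.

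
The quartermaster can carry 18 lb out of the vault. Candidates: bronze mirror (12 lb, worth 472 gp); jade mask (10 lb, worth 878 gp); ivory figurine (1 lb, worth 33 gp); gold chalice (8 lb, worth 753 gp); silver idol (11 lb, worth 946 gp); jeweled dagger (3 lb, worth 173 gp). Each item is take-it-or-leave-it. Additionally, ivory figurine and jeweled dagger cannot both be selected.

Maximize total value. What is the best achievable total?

By value per lb: gold chalice 94.12, jade mask 87.80, silver idol 86.00, jeweled dagger 57.67 lead.
Taking jade mask + gold chalice: 18 lb used, 1631 in value.

1631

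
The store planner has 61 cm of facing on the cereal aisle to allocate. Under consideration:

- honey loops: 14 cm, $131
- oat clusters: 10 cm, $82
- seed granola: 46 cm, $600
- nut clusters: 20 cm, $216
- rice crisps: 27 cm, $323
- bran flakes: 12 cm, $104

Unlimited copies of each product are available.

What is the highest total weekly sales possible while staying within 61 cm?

731

Density check — seed granola 13.04, rice crisps 11.96, nut clusters 10.80 are the best per cm.
The ratio ordering already packs tightly: honey loops + seed granola, 60 cm, 731.
That's the maximum — no swap from here does better than 731.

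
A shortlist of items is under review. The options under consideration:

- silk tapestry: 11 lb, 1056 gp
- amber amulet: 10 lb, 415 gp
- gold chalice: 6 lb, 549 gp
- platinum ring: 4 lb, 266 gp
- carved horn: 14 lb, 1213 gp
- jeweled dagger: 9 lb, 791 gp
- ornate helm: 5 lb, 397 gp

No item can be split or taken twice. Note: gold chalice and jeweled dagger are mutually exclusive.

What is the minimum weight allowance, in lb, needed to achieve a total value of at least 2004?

Minimise lb subject to total value ≥ 2004.
Taking carved horn + jeweled dagger gives 2004 (≥ 2004) for 23 lb.
Any bundle with less than 23 lb falls short of 2004.

23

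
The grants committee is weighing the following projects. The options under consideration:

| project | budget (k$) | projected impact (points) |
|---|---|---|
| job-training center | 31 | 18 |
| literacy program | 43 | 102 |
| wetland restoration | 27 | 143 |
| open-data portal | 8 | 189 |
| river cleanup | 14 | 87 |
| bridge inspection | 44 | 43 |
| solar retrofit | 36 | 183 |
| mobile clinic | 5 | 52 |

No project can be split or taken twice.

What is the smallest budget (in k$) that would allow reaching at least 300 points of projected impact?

Need the lightest bundle worth ≥ 300.
Taking open-data portal + river cleanup + mobile clinic gives 328 (≥ 300) for 27 k$.
No combination under 27 k$ hits 300.

27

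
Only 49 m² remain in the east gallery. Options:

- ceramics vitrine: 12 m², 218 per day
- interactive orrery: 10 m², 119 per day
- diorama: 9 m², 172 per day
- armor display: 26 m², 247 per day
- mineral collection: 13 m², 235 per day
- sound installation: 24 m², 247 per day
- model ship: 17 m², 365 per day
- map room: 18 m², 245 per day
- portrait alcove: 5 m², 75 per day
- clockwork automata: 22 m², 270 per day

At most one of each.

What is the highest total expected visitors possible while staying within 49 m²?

893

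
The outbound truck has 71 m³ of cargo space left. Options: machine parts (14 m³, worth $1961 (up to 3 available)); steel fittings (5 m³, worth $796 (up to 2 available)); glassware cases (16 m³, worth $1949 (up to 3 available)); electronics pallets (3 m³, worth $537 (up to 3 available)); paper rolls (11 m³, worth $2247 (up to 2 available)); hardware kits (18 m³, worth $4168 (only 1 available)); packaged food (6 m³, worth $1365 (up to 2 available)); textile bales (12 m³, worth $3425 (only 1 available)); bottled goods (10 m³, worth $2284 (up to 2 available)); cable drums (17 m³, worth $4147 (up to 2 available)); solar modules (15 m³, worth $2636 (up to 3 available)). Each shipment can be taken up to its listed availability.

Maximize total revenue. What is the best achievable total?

17270

Filling by ratio: hardware kits + packaged food + textile bales + 2×cable drums for 17252, with 1 m³ left unused.
Replace hardware kits with electronics pallets + packaged food + bottled goods: the trade gains 18 net, giving 17270 at 71 m³.
Nothing else within 71 m³ beats 17270.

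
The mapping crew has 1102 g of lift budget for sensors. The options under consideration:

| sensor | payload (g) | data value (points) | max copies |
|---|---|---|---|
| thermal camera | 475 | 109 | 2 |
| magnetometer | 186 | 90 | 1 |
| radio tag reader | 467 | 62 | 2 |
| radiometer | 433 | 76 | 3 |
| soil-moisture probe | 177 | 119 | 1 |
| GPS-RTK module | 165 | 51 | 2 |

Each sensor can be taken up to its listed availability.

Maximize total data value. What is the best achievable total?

369

Ranking by ratio (data value/g): soil-moisture probe 0.67, magnetometer 0.48, GPS-RTK module 0.31.
The ratio heuristic lands on magnetometer + soil-moisture probe + 2×GPS-RTK module (311) but leaves 409 g idle.
The 165 g tied up in GPS-RTK module is better spent on thermal camera — total rises to 369 (1003 g).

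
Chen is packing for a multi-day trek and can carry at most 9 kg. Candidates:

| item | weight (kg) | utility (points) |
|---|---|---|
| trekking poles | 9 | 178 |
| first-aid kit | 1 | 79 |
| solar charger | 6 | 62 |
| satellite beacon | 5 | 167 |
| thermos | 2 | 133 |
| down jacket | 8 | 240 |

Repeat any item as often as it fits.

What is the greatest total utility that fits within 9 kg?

711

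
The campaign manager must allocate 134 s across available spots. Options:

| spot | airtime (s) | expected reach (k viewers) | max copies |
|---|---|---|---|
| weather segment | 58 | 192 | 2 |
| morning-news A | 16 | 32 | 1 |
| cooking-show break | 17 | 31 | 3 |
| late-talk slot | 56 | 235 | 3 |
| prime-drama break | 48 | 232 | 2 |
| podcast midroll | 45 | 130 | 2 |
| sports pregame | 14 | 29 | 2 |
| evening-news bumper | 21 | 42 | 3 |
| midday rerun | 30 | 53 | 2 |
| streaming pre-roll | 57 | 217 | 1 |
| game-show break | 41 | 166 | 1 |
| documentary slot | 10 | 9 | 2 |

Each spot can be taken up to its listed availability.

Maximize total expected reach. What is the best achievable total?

538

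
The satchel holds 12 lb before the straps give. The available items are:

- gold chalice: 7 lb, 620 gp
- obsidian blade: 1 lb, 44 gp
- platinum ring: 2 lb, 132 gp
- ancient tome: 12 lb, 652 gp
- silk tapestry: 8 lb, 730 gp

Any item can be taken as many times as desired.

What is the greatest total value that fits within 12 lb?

By value per lb: silk tapestry 91.25, gold chalice 88.57, platinum ring 66.00 lead.
Best packing: 2×platinum ring + silk tapestry — 12 lb, 994 total.

994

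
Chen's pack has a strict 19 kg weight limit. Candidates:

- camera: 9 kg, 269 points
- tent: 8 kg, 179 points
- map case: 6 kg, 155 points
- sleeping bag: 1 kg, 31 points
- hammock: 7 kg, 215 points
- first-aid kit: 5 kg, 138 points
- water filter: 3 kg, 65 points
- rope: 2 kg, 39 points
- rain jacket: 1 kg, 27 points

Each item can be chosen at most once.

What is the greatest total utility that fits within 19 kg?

554

Ranking by ratio (utility/kg): sleeping bag 31.00, hammock 30.71, camera 29.89, first-aid kit 27.60.
Filling by ratio: camera + sleeping bag + hammock + rain jacket for 542, with 1 kg left unused.
Replace rain jacket with rope: the trade gains 12 net, giving 554 at 19 kg.
The closest alternative, camera + hammock + rope + rain jacket, reaches only 550.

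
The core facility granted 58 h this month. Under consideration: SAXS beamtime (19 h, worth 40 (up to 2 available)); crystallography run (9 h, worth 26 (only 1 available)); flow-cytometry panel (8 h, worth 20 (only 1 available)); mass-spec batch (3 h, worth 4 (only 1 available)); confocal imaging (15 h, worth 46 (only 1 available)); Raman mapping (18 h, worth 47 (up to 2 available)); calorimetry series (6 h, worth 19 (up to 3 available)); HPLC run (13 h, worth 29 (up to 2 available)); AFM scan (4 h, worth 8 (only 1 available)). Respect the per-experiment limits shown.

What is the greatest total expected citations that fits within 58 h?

165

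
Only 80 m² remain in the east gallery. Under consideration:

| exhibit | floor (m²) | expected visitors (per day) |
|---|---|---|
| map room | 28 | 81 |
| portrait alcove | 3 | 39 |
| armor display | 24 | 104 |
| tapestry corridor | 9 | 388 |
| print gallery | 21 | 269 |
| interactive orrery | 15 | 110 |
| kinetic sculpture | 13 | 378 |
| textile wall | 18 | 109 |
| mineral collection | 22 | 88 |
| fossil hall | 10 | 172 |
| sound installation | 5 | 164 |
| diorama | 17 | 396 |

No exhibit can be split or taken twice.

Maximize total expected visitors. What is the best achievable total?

1806

Portrait alcove + tapestry corridor + print gallery + kinetic sculpture + fossil hall + sound installation + diorama uses 78 of the 80 m² and totals 1806.
Next best is tapestry corridor + print gallery + kinetic sculpture + fossil hall + sound installation + diorama at 1767 (75 m²) — short by 39.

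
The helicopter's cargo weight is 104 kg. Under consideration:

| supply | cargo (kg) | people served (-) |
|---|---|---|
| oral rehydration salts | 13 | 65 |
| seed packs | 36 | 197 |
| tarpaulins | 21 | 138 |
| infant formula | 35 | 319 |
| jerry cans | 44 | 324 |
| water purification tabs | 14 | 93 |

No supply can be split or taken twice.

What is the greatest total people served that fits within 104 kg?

781

A density-first pass picks infant formula + jerry cans + water purification tabs — 736 at 93 kg.
The 14 kg tied up in water purification tabs is better spent on tarpaulins — total rises to 781 (100 kg).
That's the maximum — no swap from here does better than 781.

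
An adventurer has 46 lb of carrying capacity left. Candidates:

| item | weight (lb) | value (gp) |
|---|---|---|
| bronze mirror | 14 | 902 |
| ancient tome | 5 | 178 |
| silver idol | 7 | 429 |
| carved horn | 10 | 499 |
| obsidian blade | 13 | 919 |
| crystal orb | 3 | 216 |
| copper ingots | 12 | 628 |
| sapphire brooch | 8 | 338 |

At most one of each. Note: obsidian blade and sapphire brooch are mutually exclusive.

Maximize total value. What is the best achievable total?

Bronze mirror + silver idol + obsidian blade + copper ingots uses 46 of the 46 lb and totals 2878.
Next best is bronze mirror + silver idol + carved horn + obsidian blade at 2749 (44 lb) — short by 129.

2878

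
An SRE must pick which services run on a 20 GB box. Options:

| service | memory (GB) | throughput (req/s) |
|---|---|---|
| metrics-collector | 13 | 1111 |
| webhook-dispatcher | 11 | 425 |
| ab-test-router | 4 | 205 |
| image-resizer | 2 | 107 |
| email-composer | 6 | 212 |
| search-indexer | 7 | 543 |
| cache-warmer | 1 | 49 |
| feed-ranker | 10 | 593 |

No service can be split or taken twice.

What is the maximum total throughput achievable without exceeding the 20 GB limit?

Ranking by ratio (throughput/GB): metrics-collector 85.46, search-indexer 77.57, feed-ranker 59.30, image-resizer 53.50.
The ratio ordering already packs tightly: metrics-collector + search-indexer, 20 GB, 1654.
The closest alternative, metrics-collector + ab-test-router + image-resizer + cache-warmer, reaches only 1472.

1654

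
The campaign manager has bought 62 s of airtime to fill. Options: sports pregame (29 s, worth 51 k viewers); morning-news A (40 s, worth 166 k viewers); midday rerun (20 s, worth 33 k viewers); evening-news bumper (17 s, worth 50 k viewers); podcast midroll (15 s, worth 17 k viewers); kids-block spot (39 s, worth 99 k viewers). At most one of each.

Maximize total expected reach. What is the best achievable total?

The ratio ordering already packs tightly: morning-news A + evening-news bumper, 57 s, 216.
An exhaustive check of the 64 subsets confirms 216.

216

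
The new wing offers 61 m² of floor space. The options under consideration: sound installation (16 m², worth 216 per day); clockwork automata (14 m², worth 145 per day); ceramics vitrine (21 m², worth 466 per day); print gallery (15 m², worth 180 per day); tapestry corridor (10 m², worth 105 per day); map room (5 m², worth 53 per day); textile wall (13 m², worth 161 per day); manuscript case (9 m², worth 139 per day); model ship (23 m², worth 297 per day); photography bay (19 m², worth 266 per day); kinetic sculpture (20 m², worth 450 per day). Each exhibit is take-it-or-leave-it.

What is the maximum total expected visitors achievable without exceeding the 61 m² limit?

Taking the top-ratio exhibits first gives ceramics vitrine + map room + manuscript case + kinetic sculpture for 1108 (55 m²).
Replace map room and manuscript case with photography bay: the trade gains 74 net, giving 1182 at 60 m².
No other feasible combination exceeds 1182.

1182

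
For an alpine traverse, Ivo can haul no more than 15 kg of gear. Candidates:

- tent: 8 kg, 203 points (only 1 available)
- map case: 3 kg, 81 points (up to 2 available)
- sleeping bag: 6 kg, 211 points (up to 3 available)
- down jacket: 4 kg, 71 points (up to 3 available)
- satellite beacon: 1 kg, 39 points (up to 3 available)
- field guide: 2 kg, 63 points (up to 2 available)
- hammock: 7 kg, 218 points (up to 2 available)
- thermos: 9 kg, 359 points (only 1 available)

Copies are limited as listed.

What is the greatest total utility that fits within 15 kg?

Ranking by ratio (utility/kg): thermos 39.89, satellite beacon 39.00, sleeping bag 35.17, field guide 31.50.
Filling by ratio: 3×satellite beacon + field guide + thermos for 539, with 1 kg left unused.
Dropping 3×satellite beacon and field guide frees 5 kg; slotting in sleeping bag (6 kg) lifts the total to 570 at 15 kg.
Nothing else within 15 kg beats 570.

570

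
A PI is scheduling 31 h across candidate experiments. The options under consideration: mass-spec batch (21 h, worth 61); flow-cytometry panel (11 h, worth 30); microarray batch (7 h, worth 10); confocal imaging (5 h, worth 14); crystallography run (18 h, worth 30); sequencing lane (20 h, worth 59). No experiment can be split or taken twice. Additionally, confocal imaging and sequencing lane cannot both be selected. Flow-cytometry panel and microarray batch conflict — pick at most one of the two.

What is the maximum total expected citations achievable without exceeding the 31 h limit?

By expected citations per h: sequencing lane 2.95, mass-spec batch 2.90, confocal imaging 2.80, flow-cytometry panel 2.73 lead.
Taking flow-cytometry panel + sequencing lane: 31 h used, 89 in expected citations.
Nothing else feasible within 31 h beats 89.

89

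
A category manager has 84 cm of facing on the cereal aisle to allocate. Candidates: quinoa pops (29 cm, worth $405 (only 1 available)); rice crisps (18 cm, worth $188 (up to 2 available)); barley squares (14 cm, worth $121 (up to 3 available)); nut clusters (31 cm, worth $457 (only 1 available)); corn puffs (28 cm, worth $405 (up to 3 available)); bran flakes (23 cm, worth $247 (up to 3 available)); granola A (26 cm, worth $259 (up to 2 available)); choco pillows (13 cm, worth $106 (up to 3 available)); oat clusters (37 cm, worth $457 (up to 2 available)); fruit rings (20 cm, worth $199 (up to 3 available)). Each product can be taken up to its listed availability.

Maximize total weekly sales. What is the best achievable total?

1215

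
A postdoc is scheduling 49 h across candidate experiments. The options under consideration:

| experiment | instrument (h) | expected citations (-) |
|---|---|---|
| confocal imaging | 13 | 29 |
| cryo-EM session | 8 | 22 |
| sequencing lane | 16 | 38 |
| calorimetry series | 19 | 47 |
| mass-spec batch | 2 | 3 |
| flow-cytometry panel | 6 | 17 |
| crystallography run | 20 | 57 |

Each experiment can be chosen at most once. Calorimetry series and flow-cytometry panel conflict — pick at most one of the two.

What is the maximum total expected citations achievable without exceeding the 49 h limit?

129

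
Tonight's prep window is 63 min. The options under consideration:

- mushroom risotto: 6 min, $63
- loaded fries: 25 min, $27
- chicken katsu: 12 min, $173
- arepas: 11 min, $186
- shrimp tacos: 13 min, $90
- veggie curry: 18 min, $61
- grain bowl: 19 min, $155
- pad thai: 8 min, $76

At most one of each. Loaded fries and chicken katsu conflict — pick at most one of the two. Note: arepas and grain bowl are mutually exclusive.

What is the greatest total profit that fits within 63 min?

Mushroom risotto + chicken katsu + arepas + shrimp tacos + pad thai uses 50 of the 63 min and totals 588.
The closest alternative, chicken katsu + arepas + shrimp tacos + veggie curry + pad thai, reaches only 586.

588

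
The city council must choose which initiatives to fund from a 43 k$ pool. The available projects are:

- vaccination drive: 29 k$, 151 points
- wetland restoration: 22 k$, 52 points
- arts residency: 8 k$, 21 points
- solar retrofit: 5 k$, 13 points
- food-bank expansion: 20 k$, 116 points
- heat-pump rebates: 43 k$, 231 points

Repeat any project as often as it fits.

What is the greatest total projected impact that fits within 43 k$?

2×food-bank expansion uses 40 of the 43 k$ and totals 232.
The spare 3 k$ is too small for any remaining project, and no exchange beats 232.

232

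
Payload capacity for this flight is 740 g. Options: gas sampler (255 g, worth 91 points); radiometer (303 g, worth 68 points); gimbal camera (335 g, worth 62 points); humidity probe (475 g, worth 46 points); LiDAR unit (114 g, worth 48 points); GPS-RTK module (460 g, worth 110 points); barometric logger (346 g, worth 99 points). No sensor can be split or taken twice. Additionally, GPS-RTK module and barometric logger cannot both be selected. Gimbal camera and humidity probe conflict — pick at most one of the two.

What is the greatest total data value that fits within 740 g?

Ranking by ratio (data value/g): LiDAR unit 0.42, gas sampler 0.36, barometric logger 0.29, GPS-RTK module 0.24.
Best packing: gas sampler + LiDAR unit + barometric logger — 715 g, 238 total.
Next best is gas sampler + radiometer + LiDAR unit at 207 (672 g) — short by 31.

238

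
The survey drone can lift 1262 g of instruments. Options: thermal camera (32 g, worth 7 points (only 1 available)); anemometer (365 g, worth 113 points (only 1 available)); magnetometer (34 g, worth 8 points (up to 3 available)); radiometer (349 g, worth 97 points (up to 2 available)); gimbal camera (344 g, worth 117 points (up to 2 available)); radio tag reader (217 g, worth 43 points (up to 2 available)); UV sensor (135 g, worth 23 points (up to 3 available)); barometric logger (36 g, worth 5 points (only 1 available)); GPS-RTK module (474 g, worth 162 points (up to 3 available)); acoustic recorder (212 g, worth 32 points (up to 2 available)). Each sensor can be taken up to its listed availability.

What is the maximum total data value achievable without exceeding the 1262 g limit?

419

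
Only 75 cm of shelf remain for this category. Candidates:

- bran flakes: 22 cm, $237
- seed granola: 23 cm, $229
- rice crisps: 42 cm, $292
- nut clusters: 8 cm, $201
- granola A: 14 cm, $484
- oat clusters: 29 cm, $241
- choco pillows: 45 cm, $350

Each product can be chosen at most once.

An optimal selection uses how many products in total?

The maximum weekly sales within 75 cm is 1163.
bran flakes + nut clusters + granola A + oat clusters hits 1163 at 73 cm.
Any selection reaching 1163 contains exactly 4 products.

4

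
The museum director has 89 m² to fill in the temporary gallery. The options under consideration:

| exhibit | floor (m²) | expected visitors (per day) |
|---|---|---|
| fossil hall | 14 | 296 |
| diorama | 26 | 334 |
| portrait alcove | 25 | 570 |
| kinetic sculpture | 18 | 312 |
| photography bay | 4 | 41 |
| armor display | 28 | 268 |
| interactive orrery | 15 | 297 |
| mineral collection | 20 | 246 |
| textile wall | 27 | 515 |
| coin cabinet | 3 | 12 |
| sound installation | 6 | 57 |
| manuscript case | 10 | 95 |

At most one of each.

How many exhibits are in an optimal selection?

5

Best achievable expected visitors is 1735.
For example portrait alcove + kinetic sculpture + photography bay + interactive orrery + textile wall achieves it, using 89 m².
Any selection reaching 1735 contains exactly 5 exhibits.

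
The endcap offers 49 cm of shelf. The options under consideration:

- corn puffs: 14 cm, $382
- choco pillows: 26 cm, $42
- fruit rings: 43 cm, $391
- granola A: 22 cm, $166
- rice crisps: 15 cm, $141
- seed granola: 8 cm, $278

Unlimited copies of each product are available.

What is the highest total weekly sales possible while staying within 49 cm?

6×seed granola uses 48 of the 49 cm and totals 1668.

1668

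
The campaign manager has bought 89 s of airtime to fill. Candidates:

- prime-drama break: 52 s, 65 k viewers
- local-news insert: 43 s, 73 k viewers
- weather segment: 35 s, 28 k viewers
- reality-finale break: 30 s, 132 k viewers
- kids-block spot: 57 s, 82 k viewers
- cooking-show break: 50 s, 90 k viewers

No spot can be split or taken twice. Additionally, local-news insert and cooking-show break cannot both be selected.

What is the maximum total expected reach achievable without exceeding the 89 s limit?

The ratio ordering already packs tightly: reality-finale break + cooking-show break, 80 s, 222.
Nothing else feasible within 89 s beats 222.

222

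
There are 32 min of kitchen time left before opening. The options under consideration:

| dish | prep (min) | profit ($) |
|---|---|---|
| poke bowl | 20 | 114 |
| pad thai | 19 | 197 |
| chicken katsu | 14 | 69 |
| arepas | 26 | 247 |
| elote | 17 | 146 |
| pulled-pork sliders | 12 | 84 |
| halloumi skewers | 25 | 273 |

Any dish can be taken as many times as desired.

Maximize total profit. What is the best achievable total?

281

The ratio heuristic lands on halloumi skewers (273) but leaves 7 min idle.
The 25 min tied up in halloumi skewers is better spent on pad thai + pulled-pork sliders — total rises to 281 (31 min).
The spare 1 min is too small for any remaining dish, and no exchange beats 281.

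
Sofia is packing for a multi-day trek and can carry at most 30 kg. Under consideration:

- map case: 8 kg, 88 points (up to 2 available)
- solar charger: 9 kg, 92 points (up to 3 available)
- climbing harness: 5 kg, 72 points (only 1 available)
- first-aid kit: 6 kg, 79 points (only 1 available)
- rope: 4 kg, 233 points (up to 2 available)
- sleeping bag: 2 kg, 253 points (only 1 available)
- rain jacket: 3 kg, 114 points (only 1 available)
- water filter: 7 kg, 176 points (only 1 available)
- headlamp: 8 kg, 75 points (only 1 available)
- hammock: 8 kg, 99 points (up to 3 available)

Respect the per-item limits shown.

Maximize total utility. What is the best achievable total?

1108

The ratio heuristic lands on climbing harness + 2×rope + sleeping bag + rain jacket + water filter (1081) but leaves 5 kg idle.
Dropping climbing harness frees 5 kg; slotting in hammock (8 kg) lifts the total to 1108 at 28 kg.
The spare 2 kg is too small for any remaining item, and no exchange beats 1108.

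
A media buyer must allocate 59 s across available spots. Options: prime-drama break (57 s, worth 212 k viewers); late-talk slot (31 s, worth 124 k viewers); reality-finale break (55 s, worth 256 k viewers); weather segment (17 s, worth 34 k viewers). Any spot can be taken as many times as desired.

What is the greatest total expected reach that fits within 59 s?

The ratio ordering already packs tightly: reality-finale break, 55 s, 256.
Every other selection either busts 59 s or fails to beat 256.

256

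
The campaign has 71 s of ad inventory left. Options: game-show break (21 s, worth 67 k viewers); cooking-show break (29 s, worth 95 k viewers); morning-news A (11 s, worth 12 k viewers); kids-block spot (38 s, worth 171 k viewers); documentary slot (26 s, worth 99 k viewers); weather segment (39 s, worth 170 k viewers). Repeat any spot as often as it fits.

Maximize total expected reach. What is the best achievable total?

270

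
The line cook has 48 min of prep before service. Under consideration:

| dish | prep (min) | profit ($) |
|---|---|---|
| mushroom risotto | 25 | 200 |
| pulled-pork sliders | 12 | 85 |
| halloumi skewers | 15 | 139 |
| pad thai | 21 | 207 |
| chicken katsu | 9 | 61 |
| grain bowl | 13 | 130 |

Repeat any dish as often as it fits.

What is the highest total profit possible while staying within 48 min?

By profit per min: grain bowl 10.00, pad thai 9.86, halloumi skewers 9.27 lead.
Taking the top-ratio dishes first gives chicken katsu + 3×grain bowl for 451 (48 min).
The 22 min tied up in chicken katsu and grain bowl is better spent on pad thai — total rises to 467 (47 min).

467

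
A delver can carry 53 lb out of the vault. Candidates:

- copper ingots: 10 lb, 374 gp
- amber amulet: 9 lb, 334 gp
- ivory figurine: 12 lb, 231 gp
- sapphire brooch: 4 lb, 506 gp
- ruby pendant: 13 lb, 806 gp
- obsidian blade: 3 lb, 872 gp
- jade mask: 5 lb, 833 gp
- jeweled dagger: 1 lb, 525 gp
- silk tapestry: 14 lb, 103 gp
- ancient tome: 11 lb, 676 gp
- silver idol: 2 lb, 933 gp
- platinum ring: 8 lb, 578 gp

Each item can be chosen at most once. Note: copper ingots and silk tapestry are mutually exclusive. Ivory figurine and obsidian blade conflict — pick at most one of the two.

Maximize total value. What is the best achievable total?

Sapphire brooch + ruby pendant + obsidian blade + jade mask + jeweled dagger + ancient tome + silver idol + platinum ring uses 47 of the 53 lb and totals 5729.
The closest alternative, copper ingots + amber amulet + sapphire brooch + obsidian blade + jade mask + jeweled dagger + ancient tome + silver idol + platinum ring, reaches only 5631.

5729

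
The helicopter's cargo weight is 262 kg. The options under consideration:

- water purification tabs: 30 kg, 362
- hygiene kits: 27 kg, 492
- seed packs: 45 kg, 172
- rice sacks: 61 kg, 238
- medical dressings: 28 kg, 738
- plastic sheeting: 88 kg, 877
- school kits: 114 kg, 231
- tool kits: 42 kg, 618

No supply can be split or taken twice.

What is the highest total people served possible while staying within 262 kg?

Taking water purification tabs + hygiene kits + seed packs + medical dressings + plastic sheeting + tool kits: 260 kg used, 3259 in people served.
Runner-up water purification tabs + hygiene kits + medical dressings + plastic sheeting + tool kits tops out at 3087.

3259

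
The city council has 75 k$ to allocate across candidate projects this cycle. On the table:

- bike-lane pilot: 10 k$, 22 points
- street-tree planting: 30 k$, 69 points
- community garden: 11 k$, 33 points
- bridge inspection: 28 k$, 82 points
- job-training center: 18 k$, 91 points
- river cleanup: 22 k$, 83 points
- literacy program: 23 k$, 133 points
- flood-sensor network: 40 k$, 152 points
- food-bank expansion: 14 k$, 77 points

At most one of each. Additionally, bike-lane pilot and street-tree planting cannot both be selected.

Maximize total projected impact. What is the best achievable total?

Taking the top-ratio projects first gives community garden + job-training center + literacy program + food-bank expansion for 334 (66 k$).
The 14 k$ tied up in food-bank expansion is better spent on river cleanup — total rises to 340 (74 k$).

340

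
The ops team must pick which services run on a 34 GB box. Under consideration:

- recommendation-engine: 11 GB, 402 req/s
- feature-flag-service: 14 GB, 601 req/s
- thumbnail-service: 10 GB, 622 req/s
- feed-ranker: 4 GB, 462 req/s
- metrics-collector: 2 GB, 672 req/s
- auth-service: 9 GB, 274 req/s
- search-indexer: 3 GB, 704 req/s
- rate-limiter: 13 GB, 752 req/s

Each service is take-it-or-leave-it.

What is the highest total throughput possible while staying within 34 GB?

Best packing: thumbnail-service + feed-ranker + metrics-collector + search-indexer + rate-limiter — 32 GB, 3212 total.
An exhaustive check of the 256 subsets confirms 3212.

3212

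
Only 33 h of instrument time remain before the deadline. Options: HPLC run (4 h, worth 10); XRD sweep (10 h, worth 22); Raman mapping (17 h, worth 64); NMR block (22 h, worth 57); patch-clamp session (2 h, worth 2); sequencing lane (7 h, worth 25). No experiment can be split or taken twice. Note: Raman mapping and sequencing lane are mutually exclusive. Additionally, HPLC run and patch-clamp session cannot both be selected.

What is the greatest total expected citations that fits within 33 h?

Best packing: HPLC run + XRD sweep + Raman mapping — 31 h, 96 total.

96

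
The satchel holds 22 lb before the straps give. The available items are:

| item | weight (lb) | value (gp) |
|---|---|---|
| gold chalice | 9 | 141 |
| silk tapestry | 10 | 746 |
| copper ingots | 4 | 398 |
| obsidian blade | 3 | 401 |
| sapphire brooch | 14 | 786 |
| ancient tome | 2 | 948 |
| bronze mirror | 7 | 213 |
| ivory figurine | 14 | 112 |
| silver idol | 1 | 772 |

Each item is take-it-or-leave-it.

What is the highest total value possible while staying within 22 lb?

3265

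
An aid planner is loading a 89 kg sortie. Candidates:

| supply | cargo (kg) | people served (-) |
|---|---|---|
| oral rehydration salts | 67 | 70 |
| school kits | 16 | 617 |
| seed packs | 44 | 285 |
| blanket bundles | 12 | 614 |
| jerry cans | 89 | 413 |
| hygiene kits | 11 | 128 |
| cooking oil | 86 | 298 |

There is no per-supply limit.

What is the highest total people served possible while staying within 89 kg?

4301

The ratio heuristic lands on 7×blanket bundles (4298) but leaves 5 kg idle.
Replace blanket bundles with school kits: the trade gains 3 net, giving 4301 at 88 kg.
No other feasible combination exceeds 4301.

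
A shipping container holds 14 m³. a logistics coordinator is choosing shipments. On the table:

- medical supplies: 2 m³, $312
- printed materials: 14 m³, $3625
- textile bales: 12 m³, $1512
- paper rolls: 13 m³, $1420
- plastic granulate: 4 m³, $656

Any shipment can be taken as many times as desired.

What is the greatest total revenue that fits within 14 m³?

Density check — printed materials 258.93, plastic granulate 164.00, medical supplies 156.00, textile bales 126.00 are the best per m³.
Taking printed materials: 14 m³ used, 3625 in revenue.
Every other selection either busts 14 m³ or fails to beat 3625.

3625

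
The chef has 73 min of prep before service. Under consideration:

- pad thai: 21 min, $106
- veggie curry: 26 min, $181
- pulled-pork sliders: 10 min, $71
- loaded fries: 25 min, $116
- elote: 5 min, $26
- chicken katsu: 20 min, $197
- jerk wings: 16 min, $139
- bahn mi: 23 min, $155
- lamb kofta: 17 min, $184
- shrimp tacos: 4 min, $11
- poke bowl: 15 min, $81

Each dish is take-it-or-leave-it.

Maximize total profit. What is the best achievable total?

633

Greedy by ratio would take pulled-pork sliders + elote + chicken katsu + jerk wings + lamb kofta + shrimp tacos: 72 min used, total 628.
Replace elote and jerk wings and shrimp tacos with veggie curry: the trade gains 5 net, giving 633 at 73 min.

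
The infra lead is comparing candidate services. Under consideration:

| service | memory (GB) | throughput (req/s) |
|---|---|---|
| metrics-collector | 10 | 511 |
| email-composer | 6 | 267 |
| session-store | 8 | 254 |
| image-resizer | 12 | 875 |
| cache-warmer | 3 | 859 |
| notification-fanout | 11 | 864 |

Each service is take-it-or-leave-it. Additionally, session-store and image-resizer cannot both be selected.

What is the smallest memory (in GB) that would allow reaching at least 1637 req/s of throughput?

Minimise GB subject to total throughput ≥ 1637.
cache-warmer + notification-fanout reaches 1723 using 14 GB.
Below 14 GB the best achievable stays under 1637.

14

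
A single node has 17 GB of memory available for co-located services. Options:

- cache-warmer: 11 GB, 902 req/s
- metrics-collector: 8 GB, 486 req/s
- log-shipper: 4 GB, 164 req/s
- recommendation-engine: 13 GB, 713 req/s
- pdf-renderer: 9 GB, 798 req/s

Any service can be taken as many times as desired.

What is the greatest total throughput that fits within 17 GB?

1284

Metrics-collector + pdf-renderer uses 17 of the 17 GB and totals 1284.
No other feasible combination exceeds 1284.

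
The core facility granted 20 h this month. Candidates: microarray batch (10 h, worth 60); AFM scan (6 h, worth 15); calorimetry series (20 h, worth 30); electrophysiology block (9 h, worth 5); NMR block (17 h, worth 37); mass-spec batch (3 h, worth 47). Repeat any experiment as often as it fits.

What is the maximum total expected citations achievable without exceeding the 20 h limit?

282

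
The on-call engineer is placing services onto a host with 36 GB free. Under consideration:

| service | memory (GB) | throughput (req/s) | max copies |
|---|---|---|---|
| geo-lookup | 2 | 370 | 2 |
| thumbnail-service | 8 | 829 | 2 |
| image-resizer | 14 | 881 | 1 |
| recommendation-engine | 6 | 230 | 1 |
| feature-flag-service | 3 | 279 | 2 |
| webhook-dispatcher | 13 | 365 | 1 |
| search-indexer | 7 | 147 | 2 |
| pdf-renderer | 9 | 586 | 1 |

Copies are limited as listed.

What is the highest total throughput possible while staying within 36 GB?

3542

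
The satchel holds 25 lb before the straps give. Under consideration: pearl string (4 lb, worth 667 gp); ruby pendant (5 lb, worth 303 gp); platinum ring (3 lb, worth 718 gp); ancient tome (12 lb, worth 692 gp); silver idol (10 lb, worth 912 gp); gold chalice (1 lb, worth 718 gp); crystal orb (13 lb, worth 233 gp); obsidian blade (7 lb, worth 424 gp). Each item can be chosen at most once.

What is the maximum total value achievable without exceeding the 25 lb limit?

Filling by ratio: pearl string + ruby pendant + platinum ring + silver idol + gold chalice for 3318, with 2 lb left unused.
Dropping ruby pendant frees 5 lb; slotting in obsidian blade (7 lb) lifts the total to 3439 at 25 lb.
Runner-up pearl string + ruby pendant + platinum ring + silver idol + gold chalice tops out at 3318.

3439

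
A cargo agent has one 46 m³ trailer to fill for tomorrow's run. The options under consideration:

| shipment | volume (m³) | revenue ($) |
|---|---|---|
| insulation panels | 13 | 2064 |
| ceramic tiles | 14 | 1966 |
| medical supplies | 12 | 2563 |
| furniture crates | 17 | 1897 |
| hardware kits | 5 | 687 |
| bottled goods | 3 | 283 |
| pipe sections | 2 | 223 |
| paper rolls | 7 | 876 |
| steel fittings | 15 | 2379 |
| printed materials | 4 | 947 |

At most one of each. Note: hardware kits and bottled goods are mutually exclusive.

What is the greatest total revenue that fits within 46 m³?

8176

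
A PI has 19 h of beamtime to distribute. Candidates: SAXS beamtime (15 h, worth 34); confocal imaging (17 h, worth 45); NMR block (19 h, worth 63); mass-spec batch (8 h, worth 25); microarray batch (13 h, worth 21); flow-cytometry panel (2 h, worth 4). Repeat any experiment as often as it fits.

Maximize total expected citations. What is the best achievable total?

63

Ranking by ratio (expected citations/h): NMR block 3.32, mass-spec batch 3.12, confocal imaging 2.65, SAXS beamtime 2.27.
NMR block uses 19 of the 19 h and totals 63.
Every other selection either busts 19 h or fails to beat 63.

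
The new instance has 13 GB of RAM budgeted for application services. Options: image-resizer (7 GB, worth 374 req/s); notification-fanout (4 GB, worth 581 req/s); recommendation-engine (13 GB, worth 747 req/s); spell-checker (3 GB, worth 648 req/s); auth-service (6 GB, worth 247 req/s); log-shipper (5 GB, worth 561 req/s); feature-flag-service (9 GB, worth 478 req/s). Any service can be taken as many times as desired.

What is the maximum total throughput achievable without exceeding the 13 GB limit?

2592

4×spell-checker uses 12 of the 13 GB and totals 2592.
No other feasible combination exceeds 2592.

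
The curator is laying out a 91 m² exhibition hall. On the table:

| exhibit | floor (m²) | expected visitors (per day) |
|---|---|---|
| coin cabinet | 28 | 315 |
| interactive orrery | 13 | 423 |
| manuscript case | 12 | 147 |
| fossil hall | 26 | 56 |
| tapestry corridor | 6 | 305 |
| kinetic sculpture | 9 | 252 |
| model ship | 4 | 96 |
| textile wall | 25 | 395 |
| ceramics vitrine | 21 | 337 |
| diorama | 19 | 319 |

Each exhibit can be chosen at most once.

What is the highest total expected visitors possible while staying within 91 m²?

The ratio heuristic lands on interactive orrery + manuscript case + tapestry corridor + kinetic sculpture + model ship + ceramics vitrine + diorama (1879) but leaves 7 m² idle.
Dropping diorama frees 19 m²; slotting in textile wall (25 m²) lifts the total to 1955 at 90 m².
Nothing else within 91 m² beats 1955.

1955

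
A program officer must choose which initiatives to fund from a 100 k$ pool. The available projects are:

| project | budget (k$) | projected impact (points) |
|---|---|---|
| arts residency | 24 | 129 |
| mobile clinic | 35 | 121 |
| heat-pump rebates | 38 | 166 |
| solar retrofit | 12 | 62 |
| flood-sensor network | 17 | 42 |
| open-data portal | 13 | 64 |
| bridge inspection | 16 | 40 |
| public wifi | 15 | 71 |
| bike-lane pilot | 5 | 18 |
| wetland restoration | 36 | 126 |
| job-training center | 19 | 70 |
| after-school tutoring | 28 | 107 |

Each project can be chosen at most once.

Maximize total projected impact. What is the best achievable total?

452

Filling by ratio: arts residency + solar retrofit + open-data portal + public wifi + bike-lane pilot + after-school tutoring for 451, with 3 k$ left unused.
Replace bike-lane pilot and after-school tutoring with wetland restoration: the trade gains 1 net, giving 452 at 100 k$.
Nothing else within 100 k$ beats 452.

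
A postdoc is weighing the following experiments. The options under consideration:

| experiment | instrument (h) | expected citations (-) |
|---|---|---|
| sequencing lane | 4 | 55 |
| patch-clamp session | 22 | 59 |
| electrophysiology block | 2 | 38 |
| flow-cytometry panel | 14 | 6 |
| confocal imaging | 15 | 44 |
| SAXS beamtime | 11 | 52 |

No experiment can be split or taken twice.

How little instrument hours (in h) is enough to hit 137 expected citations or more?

Look for the lowest-instrument combination reaching 137.
Taking sequencing lane + electrophysiology block + SAXS beamtime gives 145 (≥ 137) for 17 h.
Below 17 h the best achievable stays under 137.

17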